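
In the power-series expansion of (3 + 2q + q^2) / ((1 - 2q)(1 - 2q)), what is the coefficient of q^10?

The denominator gives the recurrence a_n = 4a_(n−1) − 4a_(n−2) for n ≥ 3; the numerator fixes a_0 = 3, a_1 = 14, a_2 = 45.
Iterating: 3, 14, 45, 124, 316, 768, 1808, 4160, 9408, 20992, 46336, so a_10 = 46336.

46336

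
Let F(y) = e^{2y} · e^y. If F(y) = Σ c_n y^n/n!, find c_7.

2187

The EGF product rule gives c_7 = Σ_{k_1+k_2=7} C(7; k_1,k_2) · ∏ g_i(k_i), where e^{2y} gives (2)^k; e^y gives (1)^k.
g_1(k) for k = 0…7: 1, 2, 4, 8, 16, 32, 64, 128.
g_2(k) for k = 0…7: 1, 1, 1, 1, 1, 1, 1, 1.
c_7 = Σ_k C(7,k)·g_1(k)·g_2(7−k) = 1·1·1 + 7·2·1 + 21·4·1 + 35·8·1 + 35·16·1 + 21·32·1 + 7·64·1 + 1·128·1 = 1 + 14 + 84 + 280 + 560 + 672 + 448 + 128 = 2187.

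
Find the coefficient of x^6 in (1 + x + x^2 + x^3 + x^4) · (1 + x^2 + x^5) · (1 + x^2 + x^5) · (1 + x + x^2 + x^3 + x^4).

20

(1 + x + x^2 + x^3 + x^4) has coefficients 1,1,1,1,1 for degrees 0…4.
(1 + x^2 + x^5) has coefficients 1,0,1,0,0,1,0 for degrees 0…6.
Multiplying by (1 + x^2 + x^5) gives running coefficients 1,0,2,0,1,2,0 for degrees 0…6.
Finally multiplying by (1 + x + x^2 + x^3 + x^4), the product of all factors after the first has coefficients 1,1,3,3,4,5,5 for degrees 0…6.
[x^6] = 1·5 + 1·5 + 1·4 + 1·3 + 1·3 = 20.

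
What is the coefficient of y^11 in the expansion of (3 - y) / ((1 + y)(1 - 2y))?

3412

Partial fractions give a closed form: a_n = (4/3)·(-1)^n + (5/3)·2^n.
At n = 11: a_11 = 3412.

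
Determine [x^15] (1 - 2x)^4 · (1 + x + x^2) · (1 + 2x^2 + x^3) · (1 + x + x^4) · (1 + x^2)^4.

(1 - 2x)^4 has coefficients 1,-8,24,-32,16 for degrees 0…4.
(1 + x + x^2) has coefficients 1,1,1,0,0,0,0,0,0,0,0,0,0,0,0,0 for degrees 0…15.
Multiplying by (1 + 2x^2 + x^3) gives running coefficients 1,1,3,3,3,1,0,0,0,0,0,0,0,0,0,0 for degrees 0…15.
Multiplying by (1 + x + x^4) gives running coefficients 1,2,4,6,7,5,4,3,3,1,0,0,0,0,0,0 for degrees 0…15.
Finally multiplying by (1 + x^2)^4, the product of all factors after the first has coefficients 1,2,8,14,29,41,60,67,78,69,68,48,41,23,16,7 for degrees 0…15.
[x^15] = 1·7 − 8·16 + 24·23 − 32·41 + 16·48 = -113.

-113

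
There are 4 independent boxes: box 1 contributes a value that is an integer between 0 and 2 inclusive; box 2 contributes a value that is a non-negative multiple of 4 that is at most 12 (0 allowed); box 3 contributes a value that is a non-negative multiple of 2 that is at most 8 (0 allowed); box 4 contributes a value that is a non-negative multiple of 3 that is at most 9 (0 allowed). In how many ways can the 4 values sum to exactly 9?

9

The generating function for the choices is (1 + y + y²)·(1 + y⁴ + y⁸ + y¹²)·(1 + y² + y⁴ + y⁶ + y⁸)·(1 + y³ + y⁶ + y⁹); the count is [y⁹].
(1 + y + y²) has coefficients 1,1,1 for degrees 0…2.
(1 + y⁴ + y⁸ + y¹²) has coefficients 1,0,0,0,1,0,0,0,1,0 for degrees 0…9.
Multiplying by (1 + y² + y⁴ + y⁶ + y⁸) gives running coefficients 1,0,1,0,2,0,2,0,3,0 for degrees 0…9.
Finally multiplying by (1 + y³ + y⁶ + y⁹), the product of all factors after the first has coefficients 1,0,1,1,2,1,3,2,4,3 for degrees 0…9.
[y⁹] = 1·3 + 1·4 + 1·2 = 9.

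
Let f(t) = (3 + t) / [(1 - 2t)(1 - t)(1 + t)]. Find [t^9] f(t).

Partial fractions give a closed form: a_n = (14/3)·2^n + (-2)·1^n + (1/3)·(-1)^n.
At n = 9: a_9 = 2387.

2387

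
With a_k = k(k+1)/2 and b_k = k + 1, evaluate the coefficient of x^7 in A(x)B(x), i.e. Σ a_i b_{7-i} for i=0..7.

Write out a_i and b_{7-i} for i = 0,…,7 and sum the products.
Σ = 0·8 + 1·7 + 3·6 + 6·5 + 10·4 + 15·3 + 21·2 + 28·1 = 210.

210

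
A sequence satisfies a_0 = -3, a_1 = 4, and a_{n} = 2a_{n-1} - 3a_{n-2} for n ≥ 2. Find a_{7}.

-38

The ordinary generating function has denominator 1 - 2y + 3y^2.
Iterating the recurrence: a_0,…,a_{7} = -3, 4, 17, 22, -7, -80, -139, -38.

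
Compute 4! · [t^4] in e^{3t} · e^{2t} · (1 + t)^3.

The EGF product rule gives c_4 = Σ_{k_1+k_2+k_3=4} C(4; k_1,k_2,k_3) · ∏ g_i(k_i), where e^{3t} gives (3)^k; e^{2t} gives (2)^k; (1+t)^3 gives the falling factorial (3)_k.
g_1(k) for k = 0…4: 1, 3, 9, 27, 81.
g_2(k) for k = 0…4: 1, 2, 4, 8, 16.
g_3(k) for k = 0…4: 1, 3, 6, 6, 0.
First combine the last two factors: h(k) = Σ_j C(k,j)·g_2(j)·g_3(k−j) for k = 0…4: 1, 5, 22, 86, 304.
c_4 = Σ_k C(4,k)·g_1(k)·h(4−k) = 1·1·304 + 4·3·86 + 6·9·22 + 4·27·5 + 1·81·1 = 304 + 1032 + 1188 + 540 + 81 = 3145.

3145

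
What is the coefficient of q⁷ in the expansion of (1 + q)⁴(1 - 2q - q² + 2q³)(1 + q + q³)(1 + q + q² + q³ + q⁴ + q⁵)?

(1 + q)⁴ has coefficients 1,4,6,4,1 for degrees 0…4.
(1 - 2q - q² + 2q³) has coefficients 1,-2,-1,2,0,0,0,0 for degrees 0…7.
Multiplying by (1 + q + q³) gives running coefficients 1,-1,-3,2,0,-1,2,0 for degrees 0…7.
Finally multiplying by (1 + q + q² + q³ + q⁴ + q⁵), the product of all factors after the first has coefficients 1,0,-3,-1,-1,-2,-1,0 for degrees 0…7.
[q⁷] = 1·0 + 4·(-1) + 6·(-2) + 4·(-1) + 1·(-1) = -21.

-21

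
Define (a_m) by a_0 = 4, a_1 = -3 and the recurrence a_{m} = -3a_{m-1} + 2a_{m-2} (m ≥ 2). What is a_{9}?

The ordinary generating function has denominator 1 + 3t - 2t^2.
Iterating the recurrence: a_0,…,a_{9} = 4, -3, 17, -57, 205, -729, 2597, -9249, 32941, -117321.

-117321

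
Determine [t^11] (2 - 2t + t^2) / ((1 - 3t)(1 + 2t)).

The denominator gives the recurrence a_n = a_(n−1) + 6a_(n−2) for n ≥ 3; the numerator fixes a_0 = 2, a_1 = 0, a_2 = 13.
Iterating: 2, 0, 13, 13, 91, 169, 715, 1729, 6019, 16393, 52507, 150865, so a_11 = 150865.

150865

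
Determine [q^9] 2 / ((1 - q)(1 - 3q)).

Partial fractions give a closed form: a_n = (-1)·1^n + (3)·3^n.
At n = 9: a_9 = 59048.

59048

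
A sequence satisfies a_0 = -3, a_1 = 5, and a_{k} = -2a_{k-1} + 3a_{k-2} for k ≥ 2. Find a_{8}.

The ordinary generating function has denominator 1 + 2y - 3y^2.
Iterating the recurrence: a_0,…,a_{8} = -3, 5, -19, 53, -163, 485, -1459, 4373, -13123.

-13123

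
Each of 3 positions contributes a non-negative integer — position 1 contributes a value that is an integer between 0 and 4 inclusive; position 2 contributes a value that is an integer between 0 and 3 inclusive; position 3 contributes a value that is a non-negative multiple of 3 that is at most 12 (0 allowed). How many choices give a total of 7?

The generating function for the choices is (1 + x + x² + x³ + x⁴)·(1 + x + x² + x³)·(1 + x³ + x⁶ + x⁹ + x¹²); the count is [x⁷].
(1 + x + x² + x³ + x⁴) has coefficients 1,1,1,1,1 for degrees 0…4.
(1 + x + x² + x³) has coefficients 1,1,1,1,0,0,0,0 for degrees 0…7.
Finally multiplying by (1 + x³ + x⁶ + x⁹ + x¹²), the product of all factors after the first has coefficients 1,1,1,2,1,1,2,1 for degrees 0…7.
[x⁷] = 1·1 + 1·2 + 1·1 + 1·1 + 1·2 = 7.

7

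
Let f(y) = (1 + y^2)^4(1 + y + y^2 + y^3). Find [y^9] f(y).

5

(1 + y^2)^4 has coefficients 1,0,4,0,6,0,4,0,1 for degrees 0…8.
(1 + y + y^2 + y^3) has coefficients 1,1,1,1,0,0,0,0,0,0 for degrees 0…9.
[y^9] = 1·0 + 4·0 + 6·0 + 4·1 + 1·1 = 5.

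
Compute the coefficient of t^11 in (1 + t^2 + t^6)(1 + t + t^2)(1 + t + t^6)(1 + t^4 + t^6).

(1 + t^2 + t^6) has coefficients 1,0,1,0,0,0,1 for degrees 0…6.
(1 + t + t^2) has coefficients 1,1,1,0,0,0,0,0,0,0,0,0 for degrees 0…11.
Multiplying by (1 + t + t^6) gives running coefficients 1,2,2,1,0,0,1,1,1,0,0,0 for degrees 0…11.
Finally multiplying by (1 + t^4 + t^6), the product of all factors after the first has coefficients 1,2,2,1,1,2,4,4,3,1,1,1 for degrees 0…11.
[t^11] = 1·1 + 1·1 + 1·2 = 4.

4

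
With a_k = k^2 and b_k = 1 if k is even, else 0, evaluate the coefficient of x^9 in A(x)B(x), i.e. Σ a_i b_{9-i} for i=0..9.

Write out a_i and b_{9-i} for i = 0,…,9 and sum the products.
Σ = 0·0 + 1·1 + 4·0 + 9·1 + 16·0 + 25·1 + 36·0 + 49·1 + 64·0 + 81·1 = 165.

165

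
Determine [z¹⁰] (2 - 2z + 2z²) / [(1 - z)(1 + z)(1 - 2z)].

2048

The denominator gives the recurrence a_n = 2a_(n−1) + a_(n−2) − 2a_(n−3) for n ≥ 3; the numerator fixes a_0 = 2, a_1 = 2, a_2 = 8.
Iterating: 2, 2, 8, 14, 32, 62, 128, 254, 512, 1022, 2048, so a_10 = 2048.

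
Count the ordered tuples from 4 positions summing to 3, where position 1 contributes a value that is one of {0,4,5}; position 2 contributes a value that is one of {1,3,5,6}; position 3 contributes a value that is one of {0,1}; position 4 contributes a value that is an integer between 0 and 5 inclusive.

The generating function for the choices is (1 + x⁴ + x⁵)·(x + x³ + x⁵ + x⁶)·(1 + x)·(1 + x + x² + x³ + x⁴ + x⁵); the count is [x³].
(1 + x⁴ + x⁵) has coefficients 1,0,0,0 for degrees 0…3.
(x + x³ + x⁵ + x⁶) has coefficients 0,1,0,1 for degrees 0…3.
Multiplying by (1 + x) gives running coefficients 0,1,1,1 for degrees 0…3.
Finally multiplying by (1 + x + x² + x³ + x⁴ + x⁵), the product of all factors after the first has coefficients 0,1,2,3 for degrees 0…3.
[x³] = 1·3 = 3.

3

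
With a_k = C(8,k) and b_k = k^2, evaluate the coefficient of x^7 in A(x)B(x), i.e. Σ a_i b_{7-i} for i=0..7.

This is [x^7] in the product of the two ordinary generating functions.
Σ = 1·49 + 8·36 + 28·25 + 56·16 + 70·9 + 56·4 + 28·1 + 8·0 = 2815.

2815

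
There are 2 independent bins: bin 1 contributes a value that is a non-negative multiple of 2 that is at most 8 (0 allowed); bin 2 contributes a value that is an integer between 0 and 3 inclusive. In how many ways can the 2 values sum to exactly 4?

2

The generating function for the choices is (1 + q² + q⁴ + q⁶ + q⁸)·(1 + q + q² + q³); the count is [q⁴].
(1 + q² + q⁴ + q⁶ + q⁸) has coefficients 1,0,1,0,1 for degrees 0…4.
(1 + q + q² + q³) has coefficients 1,1,1,1,0 for degrees 0…4.
[q⁴] = 1·0 + 1·1 + 1·1 = 2.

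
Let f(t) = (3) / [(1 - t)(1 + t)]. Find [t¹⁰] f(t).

3

The denominator gives the recurrence a_n = a_(n−2) for n ≥ 3; the numerator fixes a_0 = 3, a_1 = 0, a_2 = 3.
Iterating: 3, 0, 3, 0, 3, 0, 3, 0, 3, 0, 3, so a_10 = 3.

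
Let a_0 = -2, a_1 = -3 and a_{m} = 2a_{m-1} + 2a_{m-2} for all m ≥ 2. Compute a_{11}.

The ordinary generating function has denominator 1 - 2z - 2z^2.
Iterating the recurrence: a_0,…,a_{11} = -2, -3, -10, -26, -72, -196, -536, -1464, -4000, -10928, -29856, -81568.

-81568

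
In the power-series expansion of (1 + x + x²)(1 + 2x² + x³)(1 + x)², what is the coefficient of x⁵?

10

(1 + x + x²) has coefficients 1,1,1 for degrees 0…2.
(1 + 2x² + x³) has coefficients 1,0,2,1,0,0 for degrees 0…5.
Finally multiplying by (1 + x)², the product of all factors after the first has coefficients 1,2,3,5,4,1 for degrees 0…5.
[x⁵] = 1·1 + 1·4 + 1·5 = 10.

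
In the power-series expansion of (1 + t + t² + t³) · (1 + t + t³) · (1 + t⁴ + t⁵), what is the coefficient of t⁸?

5

(1 + t + t² + t³) has coefficients 1,1,1,1 for degrees 0…3.
(1 + t + t³) has coefficients 1,1,0,1,0,0,0,0,0 for degrees 0…8.
Finally multiplying by (1 + t⁴ + t⁵), the product of all factors after the first has coefficients 1,1,0,1,1,2,1,1,1 for degrees 0…8.
[t⁸] = 1·1 + 1·1 + 1·1 + 1·2 = 5.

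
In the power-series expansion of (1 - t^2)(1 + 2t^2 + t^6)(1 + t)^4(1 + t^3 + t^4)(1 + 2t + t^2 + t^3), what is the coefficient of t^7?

36

(1 - t^2) has coefficients 1,0,-1 for degrees 0…2.
(1 + 2t^2 + t^6) has coefficients 1,0,2,0,0,0,1,0 for degrees 0…7.
Multiplying by (1 + t)^4 gives running coefficients 1,4,8,12,13,8,3,4 for degrees 0…7.
Multiplying by (1 + t^3 + t^4) gives running coefficients 1,4,8,13,18,20,23,29 for degrees 0…7.
Finally multiplying by (1 + 2t + t^2 + t^3), the product of all factors after the first has coefficients 1,6,17,34,56,77,94,113 for degrees 0…7.
[t^7] = 1·113 − 1·77 = 36.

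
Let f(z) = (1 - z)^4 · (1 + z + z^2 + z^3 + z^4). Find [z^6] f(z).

(1 - z)^4 has coefficients 1,-4,6,-4,1 for degrees 0…4.
(1 + z + z^2 + z^3 + z^4) has coefficients 1,1,1,1,1,0,0 for degrees 0…6.
[z^6] = 1·0 − 4·0 + 6·1 − 4·1 + 1·1 = 3.

3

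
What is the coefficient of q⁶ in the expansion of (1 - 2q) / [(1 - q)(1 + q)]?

The denominator gives the recurrence a_n = a_(n−2) for n ≥ 2; the numerator fixes a_0 = 1, a_1 = -2.
Iterating: 1, -2, 1, -2, 1, -2, 1, so a_6 = 1.

1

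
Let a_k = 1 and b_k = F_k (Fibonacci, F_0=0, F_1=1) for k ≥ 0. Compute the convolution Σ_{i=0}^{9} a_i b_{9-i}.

The convolution is the x^9 coefficient of A(x)B(x).
Σ = 1·34 + 1·21 + 1·13 + 1·8 + 1·5 + 1·3 + 1·2 + 1·1 + 1·1 + 1·0 = 88.

88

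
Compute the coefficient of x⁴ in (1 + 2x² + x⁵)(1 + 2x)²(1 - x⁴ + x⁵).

7

(1 + 2x² + x⁵) has coefficients 1,0,2,0,0 for degrees 0…4.
(1 + 2x)² has coefficients 1,4,4,0,0 for degrees 0…4.
Finally multiplying by (1 - x⁴ + x⁵), the product of all factors after the first has coefficients 1,4,4,0,-1 for degrees 0…4.
[x⁴] = 1·(-1) + 2·4 = 7.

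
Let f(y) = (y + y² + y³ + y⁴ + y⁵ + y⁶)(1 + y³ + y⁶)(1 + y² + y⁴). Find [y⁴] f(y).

3

(y + y² + y³ + y⁴ + y⁵ + y⁶) has coefficients 0,1,1,1,1 for degrees 0…4.
(1 + y³ + y⁶) has coefficients 1,0,0,1,0 for degrees 0…4.
Finally multiplying by (1 + y² + y⁴), the product of all factors after the first has coefficients 1,0,1,1,1 for degrees 0…4.
[y⁴] = 1·1 + 1·1 + 1·0 + 1·1 = 3.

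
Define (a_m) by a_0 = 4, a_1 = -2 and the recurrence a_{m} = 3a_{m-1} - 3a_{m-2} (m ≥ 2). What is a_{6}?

The ordinary generating function has denominator 1 - 3t + 3t^2.
Iterating the recurrence: a_0,…,a_{6} = 4, -2, -18, -48, -90, -126, -108.

-108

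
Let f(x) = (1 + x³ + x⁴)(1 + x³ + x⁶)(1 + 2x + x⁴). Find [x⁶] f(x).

2

(1 + x³ + x⁴) has coefficients 1,0,0,1,1 for degrees 0…4.
(1 + x³ + x⁶) has coefficients 1,0,0,1,0,0,1 for degrees 0…6.
Finally multiplying by (1 + 2x + x⁴), the product of all factors after the first has coefficients 1,2,0,1,3,0,1 for degrees 0…6.
[x⁶] = 1·1 + 1·1 + 1·0 = 2.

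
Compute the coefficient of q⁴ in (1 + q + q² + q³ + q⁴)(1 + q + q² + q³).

(1 + q + q² + q³ + q⁴) has coefficients 1,1,1,1,1 for degrees 0…4.
(1 + q + q² + q³) has coefficients 1,1,1,1,0 for degrees 0…4.
[q⁴] = 1·0 + 1·1 + 1·1 + 1·1 + 1·1 = 4.

4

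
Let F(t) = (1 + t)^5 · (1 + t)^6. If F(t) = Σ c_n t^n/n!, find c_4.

7920

The EGF product rule gives c_4 = Σ_{k_1+k_2=4} C(4; k_1,k_2) · ∏ g_i(k_i), where (1+t)^5 gives the falling factorial (5)_k; (1+t)^6 gives the falling factorial (6)_k.
g_1(k) for k = 0…4: 1, 5, 20, 60, 120.
g_2(k) for k = 0…4: 1, 6, 30, 120, 360.
c_4 = Σ_k C(4,k)·g_1(k)·g_2(4−k) = 1·1·360 + 4·5·120 + 6·20·30 + 4·60·6 + 1·120·1 = 360 + 2400 + 3600 + 1440 + 120 = 7920.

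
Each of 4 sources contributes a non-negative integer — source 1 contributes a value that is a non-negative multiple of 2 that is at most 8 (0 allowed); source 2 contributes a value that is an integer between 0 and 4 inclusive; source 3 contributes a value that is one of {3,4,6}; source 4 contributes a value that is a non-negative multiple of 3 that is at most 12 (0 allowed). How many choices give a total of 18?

25

The generating function for the choices is (1 + q² + q⁴ + q⁶ + q⁸)·(1 + q + q² + q³ + q⁴)·(q³ + q⁴ + q⁶)·(1 + q³ + q⁶ + q⁹ + q¹²); the count is [q¹⁸].
(1 + q² + q⁴ + q⁶ + q⁸) has coefficients 1,0,1,0,1,0,1,0,1 for degrees 0…8.
(1 + q + q² + q³ + q⁴) has coefficients 1,1,1,1,1,0,0,0,0,0,0,0,0,0,0,0,0,0,0 for degrees 0…18.
Multiplying by (q³ + q⁴ + q⁶) gives running coefficients 0,0,0,1,2,2,3,3,2,1,1,0,0,0,0,0,0,0,0 for degrees 0…18.
Finally multiplying by (1 + q³ + q⁶ + q⁹ + q¹²), the product of all factors after the first has coefficients 0,0,0,1,2,2,4,5,4,5,6,4,5,6,4,5,6,4,4 for degrees 0…18.
[q¹⁸] = 1·4 + 1·6 + 1·4 + 1·5 + 1·6 = 25.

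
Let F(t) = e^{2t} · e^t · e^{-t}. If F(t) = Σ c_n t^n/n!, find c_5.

The EGF product rule gives c_5 = Σ_{k_1+k_2+k_3=5} C(5; k_1,k_2,k_3) · ∏ g_i(k_i), where e^{2t} gives (2)^k; e^t gives (1)^k; e^{-t} gives (-1)^k.
g_1(k) for k = 0…5: 1, 2, 4, 8, 16, 32.
g_2(k) for k = 0…5: 1, 1, 1, 1, 1, 1.
g_3(k) for k = 0…5: 1, -1, 1, -1, 1, -1.
First combine the last two factors: h(k) = Σ_j C(k,j)·g_2(j)·g_3(k−j) for k = 0…5: 1, 0, 0, 0, 0, 0.
c_5 = Σ_k C(5,k)·g_1(k)·h(5−k) = 1·32·1 = 32.

32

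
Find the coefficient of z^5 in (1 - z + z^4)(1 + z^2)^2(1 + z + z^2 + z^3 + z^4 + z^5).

1

(1 - z + z^4) has coefficients 1,-1,0,0,1 for degrees 0…4.
(1 + z^2)^2 has coefficients 1,0,2,0,1,0 for degrees 0…5.
Finally multiplying by (1 + z + z^2 + z^3 + z^4 + z^5), the product of all factors after the first has coefficients 1,1,3,3,4,4 for degrees 0…5.
[z^5] = 1·4 − 1·4 + 1·1 = 1.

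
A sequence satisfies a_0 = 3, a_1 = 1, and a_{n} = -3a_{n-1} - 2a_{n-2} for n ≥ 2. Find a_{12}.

-16377

The ordinary generating function has denominator 1 + 3t + 2t^2.
Iterating the recurrence: a_0,…,a_{12} = 3, 1, -9, 25, -57, 121, -249, 505, -1017, 2041, -4089, 8185, -16377.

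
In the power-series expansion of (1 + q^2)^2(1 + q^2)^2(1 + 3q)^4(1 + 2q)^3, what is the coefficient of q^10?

17046

(1 + q^2)^2 has coefficients 1,0,2,0,1 for degrees 0…4.
(1 + q^2)^2 has coefficients 1,0,2,0,1,0,0,0,0,0,0 for degrees 0…10.
Multiplying by (1 + 3q)^4 gives running coefficients 1,12,56,132,190,228,216,108,81,0,0 for degrees 0…10.
Finally multiplying by (1 + 2q)^3, the product of all factors after the first has coefficients 1,18,140,620,1750,3400,4920,5660,5145,3510,1836 for degrees 0…10.
[q^10] = 1·1836 + 2·5145 + 1·4920 = 17046.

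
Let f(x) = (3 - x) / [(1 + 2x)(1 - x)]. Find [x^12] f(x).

The denominator gives the recurrence a_n = −a_(n−1) + 2a_(n−2) for n ≥ 2; the numerator fixes a_0 = 3, a_1 = -4.
Iterating: 3, -4, 10, -18, 38, -74, 150, -298, 598, -1194, 2390, -4778, 9558, so a_12 = 9558.

9558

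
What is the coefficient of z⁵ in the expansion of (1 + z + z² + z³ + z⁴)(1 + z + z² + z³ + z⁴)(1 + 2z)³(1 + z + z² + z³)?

(1 + z + z² + z³ + z⁴) has coefficients 1,1,1,1,1 for degrees 0…4.
(1 + z + z² + z³ + z⁴) has coefficients 1,1,1,1,1,0 for degrees 0…5.
Multiplying by (1 + 2z)³ gives running coefficients 1,7,19,27,27,26 for degrees 0…5.
Finally multiplying by (1 + z + z² + z³), the product of all factors after the first has coefficients 1,8,27,54,80,99 for degrees 0…5.
[z⁵] = 1·99 + 1·80 + 1·54 + 1·27 + 1·8 = 268.

268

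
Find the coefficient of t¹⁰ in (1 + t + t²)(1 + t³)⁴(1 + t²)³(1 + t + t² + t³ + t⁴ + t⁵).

191

(1 + t + t²) has coefficients 1,1,1 for degrees 0…2.
(1 + t³)⁴ has coefficients 1,0,0,4,0,0,6,0,0,4,0 for degrees 0…10.
Multiplying by (1 + t²)³ gives running coefficients 1,0,3,4,3,12,7,12,18,8,18 for degrees 0…10.
Finally multiplying by (1 + t + t² + t³ + t⁴ + t⁵), the product of all factors after the first has coefficients 1,1,4,8,11,23,29,41,56,60,75 for degrees 0…10.
[t¹⁰] = 1·75 + 1·60 + 1·56 = 191.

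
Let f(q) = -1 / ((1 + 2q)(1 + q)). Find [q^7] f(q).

255

The denominator gives the recurrence a_n = −3a_(n−1) − 2a_(n−2) for n ≥ 2; the numerator fixes a_0 = -1, a_1 = 3.
Iterating: -1, 3, -7, 15, -31, 63, -127, 255, so a_7 = 255.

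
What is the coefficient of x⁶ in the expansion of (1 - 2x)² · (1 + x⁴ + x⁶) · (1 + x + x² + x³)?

(1 - 2x)² has coefficients 1,-4,4 for degrees 0…2.
(1 + x⁴ + x⁶) has coefficients 1,0,0,0,1,0,1 for degrees 0…6.
Finally multiplying by (1 + x + x² + x³), the product of all factors after the first has coefficients 1,1,1,1,1,1,2 for degrees 0…6.
[x⁶] = 1·2 − 4·1 + 4·1 = 2.

2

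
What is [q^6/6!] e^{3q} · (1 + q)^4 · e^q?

111232

The EGF product rule gives c_6 = Σ_{k_1+k_2+k_3=6} C(6; k_1,k_2,k_3) · ∏ g_i(k_i), where e^{3q} gives (3)^k; (1+q)^4 gives the falling factorial (4)_k; e^q gives (1)^k.
g_1(k) for k = 0…6: 1, 3, 9, 27, 81, 243, 729.
g_2(k) for k = 0…6: 1, 4, 12, 24, 24, 0, 0.
g_3(k) for k = 0…6: 1, 1, 1, 1, 1, 1, 1.
First combine the last two factors: h(k) = Σ_j C(k,j)·g_2(j)·g_3(k−j) for k = 0…6: 1, 5, 21, 73, 209, 501, 1045.
c_6 = Σ_k C(6,k)·g_1(k)·h(6−k) = 1·1·1045 + 6·3·501 + 15·9·209 + 20·27·73 + 15·81·21 + 6·243·5 + 1·729·1 = 1045 + 9018 + 28215 + 39420 + 25515 + 7290 + 729 = 111232.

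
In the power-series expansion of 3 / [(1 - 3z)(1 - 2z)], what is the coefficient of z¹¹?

1582035

The denominator gives the recurrence a_n = 5a_(n−1) − 6a_(n−2) for n ≥ 2; the numerator fixes a_0 = 3, a_1 = 15.
Iterating: 3, 15, 57, 195, 633, 1995, 6177, 18915, 57513, 174075, 525297, 1582035, so a_11 = 1582035.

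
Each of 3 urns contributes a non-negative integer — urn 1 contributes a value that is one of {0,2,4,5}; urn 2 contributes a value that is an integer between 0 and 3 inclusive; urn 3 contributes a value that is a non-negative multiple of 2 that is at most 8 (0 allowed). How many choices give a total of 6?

The generating function for the choices is (1 + t² + t⁴ + t⁵)·(1 + t + t² + t³)·(1 + t² + t⁴ + t⁶ + t⁸); the count is [t⁶].
(1 + t² + t⁴ + t⁵) has coefficients 1,0,1,0,1,1 for degrees 0…5.
(1 + t + t² + t³) has coefficients 1,1,1,1,0,0,0 for degrees 0…6.
Finally multiplying by (1 + t² + t⁴ + t⁶ + t⁸), the product of all factors after the first has coefficients 1,1,2,2,2,2,2 for degrees 0…6.
[t⁶] = 1·2 + 1·2 + 1·2 + 1·1 = 7.

7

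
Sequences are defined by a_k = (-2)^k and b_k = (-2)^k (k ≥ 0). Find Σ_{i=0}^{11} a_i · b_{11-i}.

This is [x^11] in the product of the two ordinary generating functions.
Σ = 1·(-2048) − 2·1024 + 4·(-512) − 8·256 + 16·(-128) − 32·64 + 64·(-32) − 128·16 + 256·(-8) − 512·4 + 1024·(-2) − 2048·1 = -24576.

-24576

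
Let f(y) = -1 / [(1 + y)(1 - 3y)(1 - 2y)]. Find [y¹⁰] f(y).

Partial fractions give a closed form: a_n = (-1/12)·(-1)^n + (-9/4)·3^n + (4/3)·2^n.
At n = 10: a_10 = -131495.

-131495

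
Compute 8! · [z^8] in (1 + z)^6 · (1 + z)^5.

6652800

The EGF product rule gives c_8 = Σ_{k_1+k_2=8} C(8; k_1,k_2) · ∏ g_i(k_i), where (1+z)^6 gives the falling factorial (6)_k; (1+z)^5 gives the falling factorial (5)_k.
g_1(k) for k = 0…8: 1, 6, 30, 120, 360, 720, 720, 0, 0.
g_2(k) for k = 0…8: 1, 5, 20, 60, 120, 120, 0, 0, 0.
c_8 = Σ_k C(8,k)·g_1(k)·g_2(8−k) = 56·120·120 + 70·360·120 + 56·720·60 + 28·720·20 = 806400 + 3024000 + 2419200 + 403200 = 6652800.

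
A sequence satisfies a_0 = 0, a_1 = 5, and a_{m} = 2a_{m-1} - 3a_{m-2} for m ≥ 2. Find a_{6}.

-50

The ordinary generating function has denominator 1 - 2t + 3t^2.
Iterating the recurrence: a_0,…,a_{6} = 0, 5, 10, 5, -20, -55, -50.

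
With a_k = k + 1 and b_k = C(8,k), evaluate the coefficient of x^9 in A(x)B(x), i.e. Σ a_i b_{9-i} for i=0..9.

Write out a_i and b_{9-i} for i = 0,…,9 and sum the products.
Σ = 1·0 + 2·1 + 3·8 + 4·28 + 5·56 + 6·70 + 7·56 + 8·28 + 9·8 + 10·1 = 1536.

1536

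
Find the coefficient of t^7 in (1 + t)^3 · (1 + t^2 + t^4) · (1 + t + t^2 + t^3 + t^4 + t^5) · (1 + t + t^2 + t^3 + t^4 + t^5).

98

(1 + t)^3 has coefficients 1,3,3,1 for degrees 0…3.
(1 + t^2 + t^4) has coefficients 1,0,1,0,1,0,0,0 for degrees 0…7.
Multiplying by (1 + t + t^2 + t^3 + t^4 + t^5) gives running coefficients 1,1,2,2,3,3,2,2 for degrees 0…7.
Finally multiplying by (1 + t + t^2 + t^3 + t^4 + t^5), the product of all factors after the first has coefficients 1,2,4,6,9,12,13,14 for degrees 0…7.
[t^7] = 1·14 + 3·13 + 3·12 + 1·9 = 98.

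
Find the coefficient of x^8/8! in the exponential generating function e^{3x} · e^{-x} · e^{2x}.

The EGF product rule gives c_8 = Σ_{k_1+k_2+k_3=8} C(8; k_1,k_2,k_3) · ∏ g_i(k_i), where e^{3x} gives (3)^k; e^{-x} gives (-1)^k; e^{2x} gives (2)^k.
g_1(k) for k = 0…8: 1, 3, 9, 27, 81, 243, 729, 2187, 6561.
g_2(k) for k = 0…8: 1, -1, 1, -1, 1, -1, 1, -1, 1.
g_3(k) for k = 0…8: 1, 2, 4, 8, 16, 32, 64, 128, 256.
First combine the last two factors: h(k) = Σ_j C(k,j)·g_2(j)·g_3(k−j) for k = 0…8: 1, 1, 1, 1, 1, 1, 1, 1, 1.
c_8 = Σ_k C(8,k)·g_1(k)·h(8−k) = 1·1·1 + 8·3·1 + 28·9·1 + 56·27·1 + 70·81·1 + 56·243·1 + 28·729·1 + 8·2187·1 + 1·6561·1 = 1 + 24 + 252 + 1512 + 5670 + 13608 + 20412 + 17496 + 6561 = 65536.

65536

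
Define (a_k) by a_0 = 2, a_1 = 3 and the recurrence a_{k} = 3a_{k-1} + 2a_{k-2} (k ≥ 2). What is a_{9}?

The ordinary generating function has denominator 1 - 3t - 2t^2.
Iterating the recurrence: a_0,…,a_{9} = 2, 3, 13, 45, 161, 573, 2041, 7269, 25889, 92205.

92205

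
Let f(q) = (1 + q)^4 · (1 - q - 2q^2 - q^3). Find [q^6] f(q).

-6

(1 + q)^4 has coefficients 1,4,6,4,1 for degrees 0…4.
(1 - q - 2q^2 - q^3) has coefficients 1,-1,-2,-1,0,0,0 for degrees 0…6.
[q^6] = 1·0 + 4·0 + 6·0 + 4·(-1) + 1·(-2) = -6.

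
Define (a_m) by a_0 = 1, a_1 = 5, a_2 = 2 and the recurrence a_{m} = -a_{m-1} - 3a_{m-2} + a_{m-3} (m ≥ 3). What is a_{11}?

2124

The ordinary generating function has denominator 1 + t + 3t^2 - t^3.
Iterating the recurrence: a_0,…,a_{11} = 1, 5, 2, -16, 15, 35, -96, 6, 317, -431, -514, 2124.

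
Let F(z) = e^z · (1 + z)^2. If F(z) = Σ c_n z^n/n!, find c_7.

The EGF product rule gives c_7 = Σ_{k_1+k_2=7} C(7; k_1,k_2) · ∏ g_i(k_i), where e^z gives (1)^k; (1+z)^2 gives the falling factorial (2)_k.
g_1(k) for k = 0…7: 1, 1, 1, 1, 1, 1, 1, 1.
g_2(k) for k = 0…7: 1, 2, 2, 0, 0, 0, 0, 0.
c_7 = Σ_k C(7,k)·g_1(k)·g_2(7−k) = 21·1·2 + 7·1·2 + 1·1·1 = 42 + 14 + 1 = 57.

57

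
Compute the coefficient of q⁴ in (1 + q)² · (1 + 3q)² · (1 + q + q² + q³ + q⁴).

(1 + q)² has coefficients 1,2,1 for degrees 0…2.
(1 + 3q)² has coefficients 1,6,9,0,0 for degrees 0…4.
Finally multiplying by (1 + q + q² + q³ + q⁴), the product of all factors after the first has coefficients 1,7,16,16,16 for degrees 0…4.
[q⁴] = 1·16 + 2·16 + 1·16 = 64.

64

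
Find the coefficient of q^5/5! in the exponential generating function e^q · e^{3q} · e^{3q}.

The EGF product rule gives c_5 = Σ_{k_1+k_2+k_3=5} C(5; k_1,k_2,k_3) · ∏ g_i(k_i), where e^q gives (1)^k; e^{3q} gives (3)^k; e^{3q} gives (3)^k.
g_1(k) for k = 0…5: 1, 1, 1, 1, 1, 1.
g_2(k) for k = 0…5: 1, 3, 9, 27, 81, 243.
g_3(k) for k = 0…5: 1, 3, 9, 27, 81, 243.
First combine the last two factors: h(k) = Σ_j C(k,j)·g_2(j)·g_3(k−j) for k = 0…5: 1, 6, 36, 216, 1296, 7776.
c_5 = Σ_k C(5,k)·g_1(k)·h(5−k) = 1·1·7776 + 5·1·1296 + 10·1·216 + 10·1·36 + 5·1·6 + 1·1·1 = 7776 + 6480 + 2160 + 360 + 30 + 1 = 16807.

16807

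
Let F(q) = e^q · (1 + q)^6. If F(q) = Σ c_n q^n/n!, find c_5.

4051

The EGF product rule gives c_5 = Σ_{k_1+k_2=5} C(5; k_1,k_2) · ∏ g_i(k_i), where e^q gives (1)^k; (1+q)^6 gives the falling factorial (6)_k.
g_1(k) for k = 0…5: 1, 1, 1, 1, 1, 1.
g_2(k) for k = 0…5: 1, 6, 30, 120, 360, 720.
c_5 = Σ_k C(5,k)·g_1(k)·g_2(5−k) = 1·1·720 + 5·1·360 + 10·1·120 + 10·1·30 + 5·1·6 + 1·1·1 = 720 + 1800 + 1200 + 300 + 30 + 1 = 4051.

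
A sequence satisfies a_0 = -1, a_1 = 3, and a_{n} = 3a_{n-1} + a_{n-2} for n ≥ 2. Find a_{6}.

971

The ordinary generating function has denominator 1 - 3t - t^2.
Iterating the recurrence: a_0,…,a_{6} = -1, 3, 8, 27, 89, 294, 971.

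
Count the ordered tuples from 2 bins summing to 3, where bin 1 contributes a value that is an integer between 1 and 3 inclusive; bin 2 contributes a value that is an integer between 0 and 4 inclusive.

The generating function for the choices is (y + y² + y³)·(1 + y + y² + y³ + y⁴); the count is [y³].
(y + y² + y³) has coefficients 0,1,1,1 for degrees 0…3.
(1 + y + y² + y³ + y⁴) has coefficients 1,1,1,1 for degrees 0…3.
[y³] = 1·1 + 1·1 + 1·1 = 3.

3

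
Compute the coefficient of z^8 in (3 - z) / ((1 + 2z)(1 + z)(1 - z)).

The denominator gives the recurrence a_n = −2a_(n−1) + a_(n−2) + 2a_(n−3) for n ≥ 3; the numerator fixes a_0 = 3, a_1 = -7, a_2 = 17.
Iterating: 3, -7, 17, -35, 73, -147, 297, -595, 1193, so a_8 = 1193.

1193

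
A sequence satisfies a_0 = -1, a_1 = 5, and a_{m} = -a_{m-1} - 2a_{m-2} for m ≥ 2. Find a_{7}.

25

The ordinary generating function has denominator 1 + q + 2q^2.
Iterating the recurrence: a_0,…,a_{7} = -1, 5, -3, -7, 13, 1, -27, 25.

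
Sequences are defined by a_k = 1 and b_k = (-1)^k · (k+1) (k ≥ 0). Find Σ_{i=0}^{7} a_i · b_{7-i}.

-4

The convolution is the t^7 coefficient of A(t)B(t).
Σ = 1·(-8) + 1·7 + 1·(-6) + 1·5 + 1·(-4) + 1·3 + 1·(-2) + 1·1 = -4.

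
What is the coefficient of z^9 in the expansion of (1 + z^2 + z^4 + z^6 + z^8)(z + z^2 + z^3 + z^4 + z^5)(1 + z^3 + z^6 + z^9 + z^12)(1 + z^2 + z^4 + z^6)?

(1 + z^2 + z^4 + z^6 + z^8) has coefficients 1,0,1,0,1,0,1,0,1 for degrees 0…8.
(z + z^2 + z^3 + z^4 + z^5) has coefficients 0,1,1,1,1,1,0,0,0,0 for degrees 0…9.
Multiplying by (1 + z^3 + z^6 + z^9 + z^12) gives running coefficients 0,1,1,1,2,2,1,2,2,1 for degrees 0…9.
Finally multiplying by (1 + z^2 + z^4 + z^6), the product of all factors after the first has coefficients 0,1,1,2,3,4,4,6,6,6 for degrees 0…9.
[z^9] = 1·6 + 1·6 + 1·4 + 1·2 + 1·1 = 19.

19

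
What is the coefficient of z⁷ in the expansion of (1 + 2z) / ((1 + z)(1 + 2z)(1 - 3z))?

1640

Partial fractions give a closed form: a_n = (1/4)·(-1)^n + (3/4)·3^n.
At n = 7: a_7 = 1640.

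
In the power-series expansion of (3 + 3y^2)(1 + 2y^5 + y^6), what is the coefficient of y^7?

(3 + 3y^2) has coefficients 3,0,3 for degrees 0…2.
(1 + 2y^5 + y^6) has coefficients 1,0,0,0,0,2,1,0 for degrees 0…7.
[y^7] = 3·0 + 3·2 = 6.

6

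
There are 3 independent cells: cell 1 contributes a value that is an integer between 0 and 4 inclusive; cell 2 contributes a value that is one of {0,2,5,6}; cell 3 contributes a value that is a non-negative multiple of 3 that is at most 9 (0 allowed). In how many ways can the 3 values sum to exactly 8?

The generating function for the choices is (1 + y + y^2 + y^3 + y^4)·(1 + y^2 + y^5 + y^6)·(1 + y^3 + y^6 + y^9); the count is [y^8].
(1 + y + y^2 + y^3 + y^4) has coefficients 1,1,1,1,1 for degrees 0…4.
(1 + y^2 + y^5 + y^6) has coefficients 1,0,1,0,0,1,1,0,0 for degrees 0…8.
Finally multiplying by (1 + y^3 + y^6 + y^9), the product of all factors after the first has coefficients 1,0,1,1,0,2,2,0,2 for degrees 0…8.
[y^8] = 1·2 + 1·0 + 1·2 + 1·2 + 1·0 = 6.

6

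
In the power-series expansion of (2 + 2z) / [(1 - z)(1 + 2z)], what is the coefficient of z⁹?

-340

The denominator gives the recurrence a_n = −a_(n−1) + 2a_(n−2) for n ≥ 2; the numerator fixes a_0 = 2, a_1 = 0.
Iterating: 2, 0, 4, -4, 12, -20, 44, -84, 172, -340, so a_9 = -340.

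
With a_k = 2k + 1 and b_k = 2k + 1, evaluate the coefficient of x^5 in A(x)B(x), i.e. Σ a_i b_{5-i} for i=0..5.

The convolution is the x^5 coefficient of A(x)B(x).
Σ = 1·11 + 3·9 + 5·7 + 7·5 + 9·3 + 11·1 = 146.

146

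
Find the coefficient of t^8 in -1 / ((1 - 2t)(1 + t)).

Partial fractions give a closed form: a_n = (-2/3)·2^n + (-1/3)·(-1)^n.
At n = 8: a_8 = -171.

-171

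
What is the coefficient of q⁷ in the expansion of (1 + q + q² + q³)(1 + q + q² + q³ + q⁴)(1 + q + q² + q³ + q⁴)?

14

(1 + q + q² + q³) has coefficients 1,1,1,1 for degrees 0…3.
(1 + q + q² + q³ + q⁴) has coefficients 1,1,1,1,1,0,0,0 for degrees 0…7.
Finally multiplying by (1 + q + q² + q³ + q⁴), the product of all factors after the first has coefficients 1,2,3,4,5,4,3,2 for degrees 0…7.
[q⁷] = 1·2 + 1·3 + 1·4 + 1·5 = 14.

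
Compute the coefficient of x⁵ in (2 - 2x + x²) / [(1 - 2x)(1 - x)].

The denominator gives the recurrence a_n = 3a_(n−1) − 2a_(n−2) for n ≥ 3; the numerator fixes a_0 = 2, a_1 = 4, a_2 = 9.
Iterating: 2, 4, 9, 19, 39, 79, so a_5 = 79.

79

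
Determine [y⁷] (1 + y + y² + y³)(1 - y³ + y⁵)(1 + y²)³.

(1 + y + y² + y³) has coefficients 1,1,1,1 for degrees 0…3.
(1 - y³ + y⁵) has coefficients 1,0,0,-1,0,1,0,0 for degrees 0…7.
Finally multiplying by (1 + y²)³, the product of all factors after the first has coefficients 1,0,3,-1,3,-2,1,0 for degrees 0…7.
[y⁷] = 1·0 + 1·1 + 1·(-2) + 1·3 = 2.

2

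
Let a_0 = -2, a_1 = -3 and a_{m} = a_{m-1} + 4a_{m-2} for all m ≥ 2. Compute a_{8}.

-2771

The ordinary generating function has denominator 1 - z - 4z^2.
Iterating the recurrence: a_0,…,a_{8} = -2, -3, -11, -23, -67, -159, -427, -1063, -2771.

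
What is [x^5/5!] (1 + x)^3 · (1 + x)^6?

15120

The EGF product rule gives c_5 = Σ_{k_1+k_2=5} C(5; k_1,k_2) · ∏ g_i(k_i), where (1+x)^3 gives the falling factorial (3)_k; (1+x)^6 gives the falling factorial (6)_k.
g_1(k) for k = 0…5: 1, 3, 6, 6, 0, 0.
g_2(k) for k = 0…5: 1, 6, 30, 120, 360, 720.
c_5 = Σ_k C(5,k)·g_1(k)·g_2(5−k) = 1·1·720 + 5·3·360 + 10·6·120 + 10·6·30 = 720 + 5400 + 7200 + 1800 = 15120.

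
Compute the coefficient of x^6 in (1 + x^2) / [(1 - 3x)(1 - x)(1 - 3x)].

7655

The denominator gives the recurrence a_n = 7a_(n−1) − 15a_(n−2) + 9a_(n−3) for n ≥ 3; the numerator fixes a_0 = 1, a_1 = 7, a_2 = 35.
Iterating: 1, 7, 35, 149, 581, 2147, 7655, so a_6 = 7655.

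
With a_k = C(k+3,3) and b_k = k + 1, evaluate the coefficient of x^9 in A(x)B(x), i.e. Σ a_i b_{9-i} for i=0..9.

2002

Write out a_i and b_{9-i} for i = 0,…,9 and sum the products.
Σ = 1·10 + 4·9 + 10·8 + 20·7 + 35·6 + 56·5 + 84·4 + 120·3 + 165·2 + 220·1 = 2002.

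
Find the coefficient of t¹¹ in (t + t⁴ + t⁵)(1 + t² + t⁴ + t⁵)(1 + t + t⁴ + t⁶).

(t + t⁴ + t⁵) has coefficients 0,1,0,0,1,1 for degrees 0…5.
(1 + t² + t⁴ + t⁵) has coefficients 1,0,1,0,1,1,0,0,0,0,0,0 for degrees 0…11.
Finally multiplying by (1 + t + t⁴ + t⁶), the product of all factors after the first has coefficients 1,1,1,1,2,2,3,0,2,1,1,1 for degrees 0…11.
[t¹¹] = 1·1 + 1·0 + 1·3 = 4.

4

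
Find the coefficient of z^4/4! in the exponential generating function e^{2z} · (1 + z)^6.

The EGF product rule gives c_4 = Σ_{k_1+k_2=4} C(4; k_1,k_2) · ∏ g_i(k_i), where e^{2z} gives (2)^k; (1+z)^6 gives the falling factorial (6)_k.
g_1(k) for k = 0…4: 1, 2, 4, 8, 16.
g_2(k) for k = 0…4: 1, 6, 30, 120, 360.
c_4 = Σ_k C(4,k)·g_1(k)·g_2(4−k) = 1·1·360 + 4·2·120 + 6·4·30 + 4·8·6 + 1·16·1 = 360 + 960 + 720 + 192 + 16 = 2248.

2248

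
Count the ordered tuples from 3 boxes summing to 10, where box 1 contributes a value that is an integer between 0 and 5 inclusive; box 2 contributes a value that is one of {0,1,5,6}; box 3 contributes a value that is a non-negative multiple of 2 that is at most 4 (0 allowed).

The generating function for the choices is (1 + t + t^2 + t^3 + t^4 + t^5)·(1 + t + t^5 + t^6)·(1 + t^2 + t^4); the count is [t^10].
(1 + t + t^2 + t^3 + t^4 + t^5) has coefficients 1,1,1,1,1,1 for degrees 0…5.
(1 + t + t^5 + t^6) has coefficients 1,1,0,0,0,1,1,0,0,0,0 for degrees 0…10.
Finally multiplying by (1 + t^2 + t^4), the product of all factors after the first has coefficients 1,1,1,1,1,2,1,1,1,1,1 for degrees 0…10.
[t^10] = 1·1 + 1·1 + 1·1 + 1·1 + 1·1 + 1·2 = 7.

7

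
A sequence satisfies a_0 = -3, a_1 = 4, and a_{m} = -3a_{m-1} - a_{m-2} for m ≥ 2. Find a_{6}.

The ordinary generating function has denominator 1 + 3y + y^2.
Iterating the recurrence: a_0,…,a_{6} = -3, 4, -9, 23, -60, 157, -411.

-411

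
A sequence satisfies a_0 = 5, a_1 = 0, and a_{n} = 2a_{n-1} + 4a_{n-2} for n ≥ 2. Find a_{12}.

1822720

The ordinary generating function has denominator 1 - 2q - 4q^2.
Iterating the recurrence: a_0,…,a_{12} = 5, 0, 20, 40, 160, 480, 1600, 5120, 16640, 53760, 174080, 563200, 1822720.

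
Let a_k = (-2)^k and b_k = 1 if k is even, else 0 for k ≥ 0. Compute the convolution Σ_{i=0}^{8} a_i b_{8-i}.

The convolution is the t^8 coefficient of A(t)B(t).
Σ = 1·1 − 2·0 + 4·1 − 8·0 + 16·1 − 32·0 + 64·1 − 128·0 + 256·1 = 341.

341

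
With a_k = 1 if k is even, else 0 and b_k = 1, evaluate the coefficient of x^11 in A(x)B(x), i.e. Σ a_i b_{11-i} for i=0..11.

6

Write out a_i and b_{11-i} for i = 0,…,11 and sum the products.
Σ = 1·1 + 0·1 + 1·1 + 0·1 + 1·1 + 0·1 + 1·1 + 0·1 + 1·1 + 0·1 + 1·1 + 0·1 = 6.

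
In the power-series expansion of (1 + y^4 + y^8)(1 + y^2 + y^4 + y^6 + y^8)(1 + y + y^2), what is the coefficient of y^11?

2

(1 + y^4 + y^8) has coefficients 1,0,0,0,1,0,0,0,1 for degrees 0…8.
(1 + y^2 + y^4 + y^6 + y^8) has coefficients 1,0,1,0,1,0,1,0,1,0,0,0 for degrees 0…11.
Finally multiplying by (1 + y + y^2), the product of all factors after the first has coefficients 1,1,2,1,2,1,2,1,2,1,1,0 for degrees 0…11.
[y^11] = 1·0 + 1·1 + 1·1 = 2.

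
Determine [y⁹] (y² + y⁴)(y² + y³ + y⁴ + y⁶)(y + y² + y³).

(y² + y⁴) has coefficients 0,0,1,0,1 for degrees 0…4.
(y² + y³ + y⁴ + y⁶) has coefficients 0,0,1,1,1,0,1,0,0,0 for degrees 0…9.
Finally multiplying by (y + y² + y³), the product of all factors after the first has coefficients 0,0,0,1,2,3,2,2,1,1 for degrees 0…9.
[y⁹] = 1·2 + 1·3 = 5.

5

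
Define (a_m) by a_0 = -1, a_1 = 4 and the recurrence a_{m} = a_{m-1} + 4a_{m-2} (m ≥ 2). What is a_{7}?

464

The ordinary generating function has denominator 1 - q - 4q^2.
Iterating the recurrence: a_0,…,a_{7} = -1, 4, 0, 16, 16, 80, 144, 464.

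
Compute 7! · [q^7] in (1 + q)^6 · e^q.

37633

The EGF product rule gives c_7 = Σ_{k_1+k_2=7} C(7; k_1,k_2) · ∏ g_i(k_i), where (1+q)^6 gives the falling factorial (6)_k; e^q gives (1)^k.
g_1(k) for k = 0…7: 1, 6, 30, 120, 360, 720, 720, 0.
g_2(k) for k = 0…7: 1, 1, 1, 1, 1, 1, 1, 1.
c_7 = Σ_k C(7,k)·g_1(k)·g_2(7−k) = 1·1·1 + 7·6·1 + 21·30·1 + 35·120·1 + 35·360·1 + 21·720·1 + 7·720·1 = 1 + 42 + 630 + 4200 + 12600 + 15120 + 5040 = 37633.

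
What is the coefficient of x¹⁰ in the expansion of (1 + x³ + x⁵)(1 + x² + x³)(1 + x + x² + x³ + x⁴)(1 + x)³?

(1 + x³ + x⁵) has coefficients 1,0,0,1,0,1 for degrees 0…5.
(1 + x² + x³) has coefficients 1,0,1,1,0,0,0,0,0,0,0 for degrees 0…10.
Multiplying by (1 + x + x² + x³ + x⁴) gives running coefficients 1,1,2,3,3,2,2,1,0,0,0 for degrees 0…10.
Finally multiplying by (1 + x)³, the product of all factors after the first has coefficients 1,4,8,13,19,22,20,16,11,5,1 for degrees 0…10.
[x¹⁰] = 1·1 + 1·16 + 1·22 = 39.

39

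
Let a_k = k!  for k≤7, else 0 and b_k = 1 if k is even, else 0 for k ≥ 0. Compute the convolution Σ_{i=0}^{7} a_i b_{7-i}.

Write out a_i and b_{7-i} for i = 0,…,7 and sum the products.
Σ = 1·0 + 1·1 + 2·0 + 6·1 + 24·0 + 120·1 + 720·0 + 5040·1 = 5167.

5167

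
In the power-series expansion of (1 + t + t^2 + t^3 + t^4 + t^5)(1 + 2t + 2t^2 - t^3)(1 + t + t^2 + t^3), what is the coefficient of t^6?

(1 + t + t^2 + t^3 + t^4 + t^5) has coefficients 1,1,1,1,1,1 for degrees 0…5.
(1 + 2t + 2t^2 - t^3) has coefficients 1,2,2,-1,0,0,0 for degrees 0…6.
Finally multiplying by (1 + t + t^2 + t^3), the product of all factors after the first has coefficients 1,3,5,4,3,1,-1 for degrees 0…6.
[t^6] = 1·(-1) + 1·1 + 1·3 + 1·4 + 1·5 + 1·3 = 15.

15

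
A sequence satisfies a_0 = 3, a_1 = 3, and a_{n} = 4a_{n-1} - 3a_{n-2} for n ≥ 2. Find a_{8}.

The ordinary generating function has denominator 1 - 4t + 3t^2.
Iterating the recurrence: a_0,…,a_{8} = 3, 3, 3, 3, 3, 3, 3, 3, 3.

3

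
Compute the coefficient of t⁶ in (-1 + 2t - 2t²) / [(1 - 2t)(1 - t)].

The denominator gives the recurrence a_n = 3a_(n−1) − 2a_(n−2) for n ≥ 3; the numerator fixes a_0 = -1, a_1 = -1, a_2 = -3.
Iterating: -1, -1, -3, -7, -15, -31, -63, so a_6 = -63.

-63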